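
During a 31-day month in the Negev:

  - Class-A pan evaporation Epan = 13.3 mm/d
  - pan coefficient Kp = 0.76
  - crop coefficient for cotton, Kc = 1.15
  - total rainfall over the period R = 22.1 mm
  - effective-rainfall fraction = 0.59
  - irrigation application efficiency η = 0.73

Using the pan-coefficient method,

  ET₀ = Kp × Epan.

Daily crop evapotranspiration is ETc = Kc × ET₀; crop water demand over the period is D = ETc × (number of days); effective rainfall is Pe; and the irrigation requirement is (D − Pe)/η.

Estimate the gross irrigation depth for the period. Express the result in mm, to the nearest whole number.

ET₀ = 0.76 × 13.3 = 10.1080 mm/d
ETc = Kc × ET₀ = 1.15 × 10.1080 = 11.6242 mm/d
Crop demand D = ETc × 31 d = 11.6242 × 31 = 360.350 mm
Pe = 0.59 × 22.1 = 13.039 mm
D − Pe = 360.350 − 13.039 = 347.311 mm
Gross irrigation = 347.311 / 0.73 = 475.768 mm

476 mm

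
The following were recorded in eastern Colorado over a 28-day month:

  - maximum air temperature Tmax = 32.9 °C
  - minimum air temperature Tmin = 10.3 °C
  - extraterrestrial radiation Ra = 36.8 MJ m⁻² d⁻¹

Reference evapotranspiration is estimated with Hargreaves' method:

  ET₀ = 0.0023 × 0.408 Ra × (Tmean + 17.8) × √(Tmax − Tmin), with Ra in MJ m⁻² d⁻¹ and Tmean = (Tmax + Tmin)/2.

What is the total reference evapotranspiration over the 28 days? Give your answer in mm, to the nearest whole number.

Tmean = (32.9 + 10.3)/2 = 21.60 °C
0.408 Ra = 0.408 × 36.8 = 15.0144 mm/d equivalent
ET₀ = 0.0023 × 15.0144 × (21.60 + 17.8) × √22.6 = 0.0023 × 15.0144 × 39.40 × 4.7539 = 6.4682 mm/d
Over 28 days: 6.4682 × 28 = 181.110 mm

181 mm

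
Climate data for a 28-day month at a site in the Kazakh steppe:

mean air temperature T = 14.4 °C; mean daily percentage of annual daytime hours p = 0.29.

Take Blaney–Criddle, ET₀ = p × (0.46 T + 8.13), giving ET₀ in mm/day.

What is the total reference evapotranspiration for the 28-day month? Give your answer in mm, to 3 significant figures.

ET₀ = 0.29 × (0.46 × 14.4 + 8.13) = 0.29 × 14.754 = 4.2787 mm/d
Monthly total = 4.2787 × 28 = 119.804 mm

120 mm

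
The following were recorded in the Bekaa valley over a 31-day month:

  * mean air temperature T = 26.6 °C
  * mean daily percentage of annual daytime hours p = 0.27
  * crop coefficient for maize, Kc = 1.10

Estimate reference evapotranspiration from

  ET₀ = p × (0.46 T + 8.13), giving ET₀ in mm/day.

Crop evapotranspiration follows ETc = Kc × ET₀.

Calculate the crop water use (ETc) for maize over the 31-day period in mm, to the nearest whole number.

ET₀ = 0.27 × (0.46 × 26.6 + 8.13) = 0.27 × 20.366 = 5.4988 mm/d
ETc = Kc × ET₀ = 1.10 × 5.4988 = 6.0487 mm/d
Over 31 days: 6.0487 × 31 = 187.510 mm

188 mm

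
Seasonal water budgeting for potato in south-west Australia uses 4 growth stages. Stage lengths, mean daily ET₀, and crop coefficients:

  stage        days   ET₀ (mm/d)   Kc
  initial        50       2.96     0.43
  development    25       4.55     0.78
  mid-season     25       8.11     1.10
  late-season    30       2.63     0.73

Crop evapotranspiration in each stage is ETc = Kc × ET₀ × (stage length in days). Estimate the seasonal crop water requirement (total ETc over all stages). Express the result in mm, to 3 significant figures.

433 mm

initial: 0.43 × 2.96 × 50 = 63.64 mm
development: 0.78 × 4.55 × 25 = 88.73 mm
mid-season: 1.10 × 8.11 × 25 = 223.03 mm
late-season: 0.73 × 2.63 × 30 = 57.60 mm
Seasonal total = 433.00 mm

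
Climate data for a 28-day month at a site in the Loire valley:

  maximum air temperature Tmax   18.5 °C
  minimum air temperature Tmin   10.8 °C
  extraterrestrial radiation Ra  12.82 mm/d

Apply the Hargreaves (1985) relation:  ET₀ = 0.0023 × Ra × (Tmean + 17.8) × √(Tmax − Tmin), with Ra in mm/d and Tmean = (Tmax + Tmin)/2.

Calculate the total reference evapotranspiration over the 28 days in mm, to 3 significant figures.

Tmean = (18.5 + 10.8)/2 = 14.65 °C
ET₀ = 0.0023 × 12.82 × (14.65 + 17.8) × √7.7 = 0.0023 × 12.82 × 32.45 × 2.7749 = 2.6551 mm/d
Over 28 days: 2.6551 × 28 = 74.343 mm

74.3 mm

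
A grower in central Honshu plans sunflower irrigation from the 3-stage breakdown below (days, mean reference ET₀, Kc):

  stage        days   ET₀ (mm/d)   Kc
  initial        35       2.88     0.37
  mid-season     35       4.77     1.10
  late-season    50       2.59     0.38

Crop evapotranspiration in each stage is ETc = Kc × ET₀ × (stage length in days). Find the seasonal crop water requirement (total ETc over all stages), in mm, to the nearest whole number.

initial: 0.37 × 2.88 × 35 = 37.30 mm
mid-season: 1.10 × 4.77 × 35 = 183.65 mm
late-season: 0.38 × 2.59 × 50 = 49.21 mm
Seasonal total = 270.16 mm

270 mm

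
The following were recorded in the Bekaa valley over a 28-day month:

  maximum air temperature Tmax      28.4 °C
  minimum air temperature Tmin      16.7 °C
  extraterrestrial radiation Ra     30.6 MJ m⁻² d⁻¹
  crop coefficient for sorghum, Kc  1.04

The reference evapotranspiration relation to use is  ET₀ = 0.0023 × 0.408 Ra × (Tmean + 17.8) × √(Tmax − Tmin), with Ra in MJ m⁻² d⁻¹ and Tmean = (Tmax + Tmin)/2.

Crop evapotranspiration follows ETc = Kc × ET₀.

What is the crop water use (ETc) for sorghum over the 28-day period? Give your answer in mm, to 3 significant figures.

Tmean = (28.4 + 16.7)/2 = 22.55 °C
0.408 Ra = 0.408 × 30.6 = 12.4848 mm/d equivalent
ET₀ = 0.0023 × 12.4848 × (22.55 + 17.8) × √11.7 = 0.0023 × 12.4848 × 40.35 × 3.4205 = 3.9632 mm/d
ETc = Kc × ET₀ = 1.04 × 3.9632 = 4.1217 mm/d
Over 28 days: 4.1217 × 28 = 115.408 mm

115 mm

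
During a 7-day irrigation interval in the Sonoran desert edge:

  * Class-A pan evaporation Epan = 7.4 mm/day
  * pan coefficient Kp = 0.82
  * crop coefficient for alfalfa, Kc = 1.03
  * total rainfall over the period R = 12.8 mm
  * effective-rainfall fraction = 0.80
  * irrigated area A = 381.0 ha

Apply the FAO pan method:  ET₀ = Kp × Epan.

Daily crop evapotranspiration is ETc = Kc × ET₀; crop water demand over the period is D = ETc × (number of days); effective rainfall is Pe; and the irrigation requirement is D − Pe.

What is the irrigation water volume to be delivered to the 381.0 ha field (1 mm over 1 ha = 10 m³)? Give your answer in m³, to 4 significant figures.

127700 m³

ET₀ = 0.82 × 7.4 = 6.0680 mm/d
ETc = Kc × ET₀ = 1.03 × 6.0680 = 6.2500 mm/d
Crop demand D = ETc × 7 d = 6.2500 × 7 = 43.750 mm
Pe = 0.80 × 12.8 = 10.240 mm
D − Pe = 43.750 − 10.240 = 33.510 mm
Volume = 33.510 mm × 381.0 ha × 10 = 127673.1 m³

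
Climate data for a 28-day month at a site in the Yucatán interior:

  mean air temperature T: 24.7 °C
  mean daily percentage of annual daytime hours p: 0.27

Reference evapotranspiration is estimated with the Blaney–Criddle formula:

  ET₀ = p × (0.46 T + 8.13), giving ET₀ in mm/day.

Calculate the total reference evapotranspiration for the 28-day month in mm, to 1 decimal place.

147.4 mm

ET₀ = 0.27 × (0.46 × 24.7 + 8.13) = 0.27 × 19.492 = 5.2628 mm/d
Monthly total = 5.2628 × 28 = 147.358 mm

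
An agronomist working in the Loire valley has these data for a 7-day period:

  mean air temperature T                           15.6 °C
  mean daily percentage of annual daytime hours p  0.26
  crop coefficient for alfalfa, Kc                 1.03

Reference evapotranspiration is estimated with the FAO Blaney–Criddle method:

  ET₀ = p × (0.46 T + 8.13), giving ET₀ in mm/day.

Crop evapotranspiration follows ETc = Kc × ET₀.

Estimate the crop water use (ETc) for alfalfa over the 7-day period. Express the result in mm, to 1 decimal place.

ET₀ = 0.26 × (0.46 × 15.6 + 8.13) = 0.26 × 15.306 = 3.9796 mm/d
ETc = Kc × ET₀ = 1.03 × 3.9796 = 4.0990 mm/d
Over 7 days: 4.0990 × 7 = 28.693 mm

28.7 mm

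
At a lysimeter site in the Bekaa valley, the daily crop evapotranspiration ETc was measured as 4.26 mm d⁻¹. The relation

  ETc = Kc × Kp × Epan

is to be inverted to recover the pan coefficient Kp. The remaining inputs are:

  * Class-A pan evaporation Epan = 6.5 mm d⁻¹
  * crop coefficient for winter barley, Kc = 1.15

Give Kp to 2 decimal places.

0.57

ETc = Kc × Kp × Epan  ⇒  Kp = ETc / (Kc × Epan)
Kp = 4.26 / (1.15 × 6.5) = 4.26 / 7.475 = 0.5699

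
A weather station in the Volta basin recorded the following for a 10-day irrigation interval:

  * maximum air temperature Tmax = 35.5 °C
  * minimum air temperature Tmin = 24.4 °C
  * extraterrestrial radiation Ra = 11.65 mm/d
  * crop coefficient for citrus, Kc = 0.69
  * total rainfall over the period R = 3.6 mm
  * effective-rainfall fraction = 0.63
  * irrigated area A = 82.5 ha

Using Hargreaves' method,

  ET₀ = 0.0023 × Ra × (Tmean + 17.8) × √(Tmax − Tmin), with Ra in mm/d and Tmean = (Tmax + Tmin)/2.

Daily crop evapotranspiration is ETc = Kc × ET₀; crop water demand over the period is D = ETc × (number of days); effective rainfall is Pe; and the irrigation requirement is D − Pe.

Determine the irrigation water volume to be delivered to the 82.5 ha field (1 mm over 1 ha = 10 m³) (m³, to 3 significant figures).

Tmean = (35.5 + 24.4)/2 = 29.95 °C
ET₀ = 0.0023 × 11.65 × (29.95 + 17.8) × √11.1 = 0.0023 × 11.65 × 47.75 × 3.3317 = 4.2628 mm/d
ETc = Kc × ET₀ = 0.69 × 4.2628 = 2.9413 mm/d
Crop demand D = ETc × 10 d = 2.9413 × 10 = 29.413 mm
Pe = 0.63 × 3.6 = 2.268 mm
D − Pe = 29.413 − 2.268 = 27.145 mm
Volume = 27.145 mm × 82.5 ha × 10 = 22394.6 m³

22400 m³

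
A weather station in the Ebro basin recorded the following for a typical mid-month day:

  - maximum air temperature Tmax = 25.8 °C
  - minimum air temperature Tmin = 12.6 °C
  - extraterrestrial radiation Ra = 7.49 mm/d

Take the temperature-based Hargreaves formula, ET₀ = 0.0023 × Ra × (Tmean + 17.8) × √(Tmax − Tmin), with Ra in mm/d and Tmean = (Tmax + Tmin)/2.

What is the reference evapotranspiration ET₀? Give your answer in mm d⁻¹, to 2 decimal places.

Tmean = (25.8 + 12.6)/2 = 19.20 °C
ET₀ = 0.0023 × 7.49 × (19.20 + 17.8) × √13.2 = 0.0023 × 7.49 × 37.00 × 3.6332 = 2.3158 mm/d

2.32 mm d⁻¹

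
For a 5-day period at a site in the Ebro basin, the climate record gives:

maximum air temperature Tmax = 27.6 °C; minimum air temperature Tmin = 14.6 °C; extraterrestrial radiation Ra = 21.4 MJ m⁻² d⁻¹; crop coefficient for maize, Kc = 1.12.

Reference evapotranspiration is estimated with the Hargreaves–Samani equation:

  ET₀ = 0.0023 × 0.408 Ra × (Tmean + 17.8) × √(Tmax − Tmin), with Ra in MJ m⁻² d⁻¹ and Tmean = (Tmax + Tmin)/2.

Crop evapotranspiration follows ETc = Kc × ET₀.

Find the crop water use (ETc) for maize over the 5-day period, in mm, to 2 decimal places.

15.77 mm

Tmean = (27.6 + 14.6)/2 = 21.10 °C
0.408 Ra = 0.408 × 21.4 = 8.7312 mm/d equivalent
ET₀ = 0.0023 × 8.7312 × (21.10 + 17.8) × √13.0 = 0.0023 × 8.7312 × 38.90 × 3.6056 = 2.8166 mm/d
ETc = Kc × ET₀ = 1.12 × 2.8166 = 3.1546 mm/d
Over 5 days: 3.1546 × 5 = 15.773 mm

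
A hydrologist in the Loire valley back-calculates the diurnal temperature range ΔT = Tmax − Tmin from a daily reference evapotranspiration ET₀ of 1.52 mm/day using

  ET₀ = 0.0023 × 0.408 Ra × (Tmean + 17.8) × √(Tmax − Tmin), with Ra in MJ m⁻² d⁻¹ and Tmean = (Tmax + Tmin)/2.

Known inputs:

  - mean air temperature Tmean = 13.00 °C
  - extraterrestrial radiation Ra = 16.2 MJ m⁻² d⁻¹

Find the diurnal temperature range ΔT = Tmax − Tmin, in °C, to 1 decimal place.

10.5 °C

√ΔT = ET₀ / [0.0023 × 0.408 × Ra × (Tmean+17.8)] = 1.52 / (0.0023 × 6.6096 × 30.80) = 3.2463
ΔT = 3.2463² = 10.538 °C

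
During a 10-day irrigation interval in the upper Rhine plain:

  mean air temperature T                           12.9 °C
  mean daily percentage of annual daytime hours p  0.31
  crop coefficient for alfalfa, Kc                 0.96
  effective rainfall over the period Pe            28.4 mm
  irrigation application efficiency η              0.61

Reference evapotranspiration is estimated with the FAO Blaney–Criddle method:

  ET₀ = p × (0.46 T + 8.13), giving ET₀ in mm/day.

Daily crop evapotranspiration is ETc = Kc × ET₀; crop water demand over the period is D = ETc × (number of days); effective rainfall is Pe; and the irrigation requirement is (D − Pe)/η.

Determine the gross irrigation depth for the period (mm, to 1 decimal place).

ET₀ = 0.31 × (0.46 × 12.9 + 8.13) = 0.31 × 14.064 = 4.3598 mm/d
ETc = Kc × ET₀ = 0.96 × 4.3598 = 4.1854 mm/d
Crop demand D = ETc × 10 d = 4.1854 × 10 = 41.854 mm
D − Pe = 41.854 − 28.4 = 13.454 mm
Gross irrigation = 13.454 / 0.61 = 22.056 mm

22.1 mm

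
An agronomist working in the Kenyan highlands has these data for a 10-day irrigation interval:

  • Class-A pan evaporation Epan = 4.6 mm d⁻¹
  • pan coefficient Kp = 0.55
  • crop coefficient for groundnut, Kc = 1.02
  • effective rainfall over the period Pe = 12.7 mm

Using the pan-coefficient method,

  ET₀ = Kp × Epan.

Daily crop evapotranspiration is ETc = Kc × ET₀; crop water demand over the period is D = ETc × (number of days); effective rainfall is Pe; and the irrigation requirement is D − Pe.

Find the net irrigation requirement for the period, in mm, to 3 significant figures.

ET₀ = 0.55 × 4.6 = 2.5300 mm/d
ETc = Kc × ET₀ = 1.02 × 2.5300 = 2.5806 mm/d
Crop demand D = ETc × 10 d = 2.5806 × 10 = 25.806 mm
D − Pe = 25.806 − 12.7 = 13.106 mm

13.1 mm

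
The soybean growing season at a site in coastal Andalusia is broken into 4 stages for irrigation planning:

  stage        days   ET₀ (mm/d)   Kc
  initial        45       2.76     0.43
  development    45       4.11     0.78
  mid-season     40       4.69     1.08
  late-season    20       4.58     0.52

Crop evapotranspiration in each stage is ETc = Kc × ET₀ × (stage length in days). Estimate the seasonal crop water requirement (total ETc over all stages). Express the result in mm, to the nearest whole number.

initial: 0.43 × 2.76 × 45 = 53.41 mm
development: 0.78 × 4.11 × 45 = 144.26 mm
mid-season: 1.08 × 4.69 × 40 = 202.61 mm
late-season: 0.52 × 4.58 × 20 = 47.63 mm
Seasonal total = 447.91 mm

448 mm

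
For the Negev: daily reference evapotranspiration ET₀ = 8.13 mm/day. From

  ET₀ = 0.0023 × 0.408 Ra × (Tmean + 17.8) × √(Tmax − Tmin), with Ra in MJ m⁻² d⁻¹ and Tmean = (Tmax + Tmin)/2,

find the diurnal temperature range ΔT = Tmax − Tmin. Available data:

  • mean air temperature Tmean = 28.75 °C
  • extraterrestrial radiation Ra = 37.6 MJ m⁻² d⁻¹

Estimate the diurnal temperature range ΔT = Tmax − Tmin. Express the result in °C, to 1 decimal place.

√ΔT = ET₀ / [0.0023 × 0.408 × Ra × (Tmean+17.8)] = 8.13 / (0.0023 × 15.3408 × 46.55) = 4.9499
ΔT = 4.9499² = 24.502 °C

24.5 °C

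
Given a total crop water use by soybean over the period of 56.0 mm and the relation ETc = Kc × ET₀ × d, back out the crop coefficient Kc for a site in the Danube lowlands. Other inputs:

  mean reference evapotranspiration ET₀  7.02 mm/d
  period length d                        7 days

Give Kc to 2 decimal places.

1.14

ETc = Kc × ET₀ × d  ⇒  Kc = ETc / (ET₀ × d)
Kc = 56.0 / (7.02 × 7) = 56.0 / 49.14 = 1.1396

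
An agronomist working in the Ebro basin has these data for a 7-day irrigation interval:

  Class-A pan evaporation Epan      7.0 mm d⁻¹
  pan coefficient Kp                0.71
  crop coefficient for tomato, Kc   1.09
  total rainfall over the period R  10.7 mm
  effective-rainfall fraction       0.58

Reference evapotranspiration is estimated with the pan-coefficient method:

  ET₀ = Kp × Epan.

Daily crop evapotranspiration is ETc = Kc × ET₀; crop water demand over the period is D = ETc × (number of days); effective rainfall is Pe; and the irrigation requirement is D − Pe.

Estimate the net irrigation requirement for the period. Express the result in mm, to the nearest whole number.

32 mm

ET₀ = 0.71 × 7.0 = 4.9700 mm/d
ETc = Kc × ET₀ = 1.09 × 4.9700 = 5.4173 mm/d
Crop demand D = ETc × 7 d = 5.4173 × 7 = 37.921 mm
Pe = 0.58 × 10.7 = 6.206 mm
D − Pe = 37.921 − 6.206 = 31.715 mm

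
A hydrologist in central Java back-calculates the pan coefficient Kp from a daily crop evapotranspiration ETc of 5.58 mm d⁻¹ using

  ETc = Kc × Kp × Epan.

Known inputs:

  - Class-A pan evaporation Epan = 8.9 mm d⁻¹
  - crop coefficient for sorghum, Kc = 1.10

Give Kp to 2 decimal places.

0.57

ETc = Kc × Kp × Epan  ⇒  Kp = ETc / (Kc × Epan)
Kp = 5.58 / (1.10 × 8.9) = 5.58 / 9.790 = 0.5700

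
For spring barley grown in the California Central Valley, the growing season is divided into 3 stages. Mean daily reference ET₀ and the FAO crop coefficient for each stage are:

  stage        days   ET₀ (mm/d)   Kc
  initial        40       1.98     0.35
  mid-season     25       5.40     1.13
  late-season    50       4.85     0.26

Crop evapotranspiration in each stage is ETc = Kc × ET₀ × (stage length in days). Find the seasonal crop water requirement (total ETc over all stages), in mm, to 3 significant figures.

243 mm

initial: 0.35 × 1.98 × 40 = 27.72 mm
mid-season: 1.13 × 5.40 × 25 = 152.55 mm
late-season: 0.26 × 4.85 × 50 = 63.05 mm
Seasonal total = 243.32 mm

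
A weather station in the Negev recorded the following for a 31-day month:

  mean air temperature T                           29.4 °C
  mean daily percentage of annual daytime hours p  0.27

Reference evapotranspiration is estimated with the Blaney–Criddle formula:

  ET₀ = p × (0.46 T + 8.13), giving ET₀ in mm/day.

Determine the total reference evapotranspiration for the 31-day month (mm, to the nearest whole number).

ET₀ = 0.27 × (0.46 × 29.4 + 8.13) = 0.27 × 21.654 = 5.8466 mm/d
Monthly total = 5.8466 × 31 = 181.245 mm

181 mm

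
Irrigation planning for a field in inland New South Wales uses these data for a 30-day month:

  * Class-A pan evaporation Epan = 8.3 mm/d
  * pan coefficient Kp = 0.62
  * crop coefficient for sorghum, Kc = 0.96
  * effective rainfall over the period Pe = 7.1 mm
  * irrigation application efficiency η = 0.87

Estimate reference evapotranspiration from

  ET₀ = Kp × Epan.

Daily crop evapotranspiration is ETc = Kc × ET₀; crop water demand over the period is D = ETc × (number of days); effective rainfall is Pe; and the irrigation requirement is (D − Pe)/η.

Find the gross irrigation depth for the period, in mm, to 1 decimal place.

ET₀ = 0.62 × 8.3 = 5.1460 mm/d
ETc = Kc × ET₀ = 0.96 × 5.1460 = 4.9402 mm/d
Crop demand D = ETc × 30 d = 4.9402 × 30 = 148.206 mm
D − Pe = 148.206 − 7.1 = 141.106 mm
Gross irrigation = 141.106 / 0.87 = 162.191 mm

162.2 mm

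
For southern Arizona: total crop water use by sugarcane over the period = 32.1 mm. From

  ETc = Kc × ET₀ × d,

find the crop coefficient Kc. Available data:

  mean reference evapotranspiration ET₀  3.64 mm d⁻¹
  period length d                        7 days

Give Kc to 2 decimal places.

ETc = Kc × ET₀ × d  ⇒  Kc = ETc / (ET₀ × d)
Kc = 32.1 / (3.64 × 7) = 32.1 / 25.48 = 1.2598

1.26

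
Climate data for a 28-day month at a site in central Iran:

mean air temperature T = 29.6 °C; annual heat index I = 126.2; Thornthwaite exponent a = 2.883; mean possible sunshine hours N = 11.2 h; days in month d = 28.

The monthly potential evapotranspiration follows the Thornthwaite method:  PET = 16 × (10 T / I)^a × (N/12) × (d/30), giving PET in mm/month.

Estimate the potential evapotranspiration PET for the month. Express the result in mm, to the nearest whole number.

10T/I = 10 × 29.6 / 126.2 = 2.3455
(10T/I)^a = 2.3455^2.883 = 11.6785
Uncorrected PET = 16 × 11.6785 = 186.856 mm
Correction = (N/12)(d/30) = (11.2/12)(28/30) = 0.8711
PET = 186.856 × 0.8711 = 162.770 mm/month

163 mm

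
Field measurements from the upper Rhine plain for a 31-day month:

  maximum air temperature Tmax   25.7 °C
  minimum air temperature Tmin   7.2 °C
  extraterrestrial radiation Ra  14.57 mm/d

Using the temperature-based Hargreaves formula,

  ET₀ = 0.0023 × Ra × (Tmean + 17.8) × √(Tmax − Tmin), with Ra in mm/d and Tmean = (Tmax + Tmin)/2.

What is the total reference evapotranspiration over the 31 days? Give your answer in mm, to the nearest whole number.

Tmean = (25.7 + 7.2)/2 = 16.45 °C
ET₀ = 0.0023 × 14.57 × (16.45 + 17.8) × √18.5 = 0.0023 × 14.57 × 34.25 × 4.3012 = 4.9367 mm/d
Over 31 days: 4.9367 × 31 = 153.038 mm

153 mm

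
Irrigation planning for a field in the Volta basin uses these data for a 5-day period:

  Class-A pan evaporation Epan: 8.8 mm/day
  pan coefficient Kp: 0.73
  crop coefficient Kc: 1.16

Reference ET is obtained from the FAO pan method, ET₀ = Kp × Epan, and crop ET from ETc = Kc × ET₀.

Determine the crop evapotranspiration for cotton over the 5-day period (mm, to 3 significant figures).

37.3 mm

ET₀ = 0.73 × 8.8 = 6.4240 mm/d
ETc = Kc × ET₀ = 1.16 × 6.4240 = 7.4518 mm/d
Over 5 days: 7.4518 × 5 = 37.259 mm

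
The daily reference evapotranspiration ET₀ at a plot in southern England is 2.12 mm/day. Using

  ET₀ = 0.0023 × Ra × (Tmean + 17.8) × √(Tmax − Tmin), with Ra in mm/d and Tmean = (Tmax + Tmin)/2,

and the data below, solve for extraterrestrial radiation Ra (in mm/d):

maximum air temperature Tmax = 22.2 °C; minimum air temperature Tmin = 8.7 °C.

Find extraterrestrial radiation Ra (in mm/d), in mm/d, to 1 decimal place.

Tmean = 15.45 °C; √ΔT = 3.6742
Ra = ET₀ / [0.0023 × (Tmean+17.8) × √ΔT] = 2.12 / (0.0023 × 33.25 × 3.6742) = 7.545 mm/d

7.5 mm/d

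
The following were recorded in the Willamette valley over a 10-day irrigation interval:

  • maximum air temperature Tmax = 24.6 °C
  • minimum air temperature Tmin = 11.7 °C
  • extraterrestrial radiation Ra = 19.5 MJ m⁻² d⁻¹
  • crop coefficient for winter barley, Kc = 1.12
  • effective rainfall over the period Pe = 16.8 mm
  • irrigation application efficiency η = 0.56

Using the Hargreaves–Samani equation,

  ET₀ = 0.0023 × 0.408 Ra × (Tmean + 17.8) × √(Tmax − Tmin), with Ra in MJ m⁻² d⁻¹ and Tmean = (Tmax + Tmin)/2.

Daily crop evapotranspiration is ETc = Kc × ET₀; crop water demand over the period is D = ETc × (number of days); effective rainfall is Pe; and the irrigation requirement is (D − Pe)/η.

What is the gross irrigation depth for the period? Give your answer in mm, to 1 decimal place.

Tmean = (24.6 + 11.7)/2 = 18.15 °C
0.408 Ra = 0.408 × 19.5 = 7.9560 mm/d equivalent
ET₀ = 0.0023 × 7.9560 × (18.15 + 17.8) × √12.9 = 0.0023 × 7.9560 × 35.95 × 3.5917 = 2.3628 mm/d
ETc = Kc × ET₀ = 1.12 × 2.3628 = 2.6463 mm/d
Crop demand D = ETc × 10 d = 2.6463 × 10 = 26.463 mm
D − Pe = 26.463 − 16.8 = 9.663 mm
Gross irrigation = 9.663 / 0.56 = 17.255 mm

17.3 mm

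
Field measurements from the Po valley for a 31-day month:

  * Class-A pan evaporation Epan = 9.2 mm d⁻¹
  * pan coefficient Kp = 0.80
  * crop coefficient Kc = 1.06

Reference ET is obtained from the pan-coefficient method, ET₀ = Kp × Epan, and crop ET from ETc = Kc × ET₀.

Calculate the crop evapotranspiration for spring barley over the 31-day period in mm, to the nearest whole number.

242 mm

ET₀ = 0.80 × 9.2 = 7.3600 mm/d
ETc = Kc × ET₀ = 1.06 × 7.3600 = 7.8016 mm/d
Over 31 days: 7.8016 × 31 = 241.850 mm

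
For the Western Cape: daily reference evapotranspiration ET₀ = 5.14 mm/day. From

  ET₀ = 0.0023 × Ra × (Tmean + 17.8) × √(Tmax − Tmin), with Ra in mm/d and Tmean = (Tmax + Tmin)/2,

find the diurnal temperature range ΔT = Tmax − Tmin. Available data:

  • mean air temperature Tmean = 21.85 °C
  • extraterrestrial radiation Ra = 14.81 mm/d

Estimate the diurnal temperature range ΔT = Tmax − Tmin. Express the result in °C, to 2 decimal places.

14.48 °C

√ΔT = ET₀ / [0.0023 × Ra × (Tmean+17.8)] = 5.14 / (0.0023 × 14.81 × 39.65) = 3.8057
ΔT = 3.8057² = 14.483 °C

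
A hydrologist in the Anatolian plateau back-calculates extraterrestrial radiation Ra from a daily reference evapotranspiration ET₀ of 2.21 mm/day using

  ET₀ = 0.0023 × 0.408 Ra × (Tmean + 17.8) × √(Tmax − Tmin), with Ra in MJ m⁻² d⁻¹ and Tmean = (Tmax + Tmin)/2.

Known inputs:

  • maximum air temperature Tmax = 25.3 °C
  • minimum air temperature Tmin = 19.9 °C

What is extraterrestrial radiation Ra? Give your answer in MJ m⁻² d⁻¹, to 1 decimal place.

25.1 MJ m⁻² d⁻¹

Tmean = (25.3+19.9)/2 = 22.60 °C; ΔT = 5.4
Ra = ET₀ / [0.0023 × 0.408 × (Tmean+17.8) × √ΔT]
   = 2.21 / (0.0023 × 0.408 × 40.40 × 2.3238) = 25.086 MJ m⁻² d⁻¹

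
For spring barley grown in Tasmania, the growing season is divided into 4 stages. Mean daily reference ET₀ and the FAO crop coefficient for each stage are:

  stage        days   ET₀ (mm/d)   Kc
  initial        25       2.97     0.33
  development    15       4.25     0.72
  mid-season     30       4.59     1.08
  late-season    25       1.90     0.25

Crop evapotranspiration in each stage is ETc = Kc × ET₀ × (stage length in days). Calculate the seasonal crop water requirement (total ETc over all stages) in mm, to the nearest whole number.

231 mm

initial: 0.33 × 2.97 × 25 = 24.50 mm
development: 0.72 × 4.25 × 15 = 45.90 mm
mid-season: 1.08 × 4.59 × 30 = 148.72 mm
late-season: 0.25 × 1.90 × 25 = 11.88 mm
Seasonal total = 231.00 mm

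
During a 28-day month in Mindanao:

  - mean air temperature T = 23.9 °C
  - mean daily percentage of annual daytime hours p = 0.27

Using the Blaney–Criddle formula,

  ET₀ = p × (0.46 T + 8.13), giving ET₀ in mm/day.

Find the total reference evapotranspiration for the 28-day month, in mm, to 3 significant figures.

ET₀ = 0.27 × (0.46 × 23.9 + 8.13) = 0.27 × 19.124 = 5.1635 mm/d
Monthly total = 5.1635 × 28 = 144.578 mm

145 mm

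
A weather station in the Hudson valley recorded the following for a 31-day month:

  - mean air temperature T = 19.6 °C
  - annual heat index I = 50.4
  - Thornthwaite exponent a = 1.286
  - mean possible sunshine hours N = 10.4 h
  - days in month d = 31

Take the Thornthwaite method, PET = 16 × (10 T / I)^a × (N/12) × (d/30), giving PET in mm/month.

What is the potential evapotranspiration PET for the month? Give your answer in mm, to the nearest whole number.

10T/I = 10 × 19.6 / 50.4 = 3.8889
(10T/I)^a = 3.8889^1.286 = 5.7348
Uncorrected PET = 16 × 5.7348 = 91.757 mm
Correction = (N/12)(d/30) = (10.4/12)(31/30) = 0.8956
PET = 91.757 × 0.8956 = 82.178 mm/month

82 mm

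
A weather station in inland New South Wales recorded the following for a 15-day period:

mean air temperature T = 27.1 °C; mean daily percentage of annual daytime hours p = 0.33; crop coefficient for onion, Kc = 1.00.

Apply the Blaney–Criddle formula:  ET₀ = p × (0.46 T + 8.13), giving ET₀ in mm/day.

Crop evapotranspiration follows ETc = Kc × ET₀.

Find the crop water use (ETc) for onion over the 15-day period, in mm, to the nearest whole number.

102 mm

ET₀ = 0.33 × (0.46 × 27.1 + 8.13) = 0.33 × 20.596 = 6.7967 mm/d
ETc = Kc × ET₀ = 1.00 × 6.7967 = 6.7967 mm/d
Over 15 days: 6.7967 × 15 = 101.951 mm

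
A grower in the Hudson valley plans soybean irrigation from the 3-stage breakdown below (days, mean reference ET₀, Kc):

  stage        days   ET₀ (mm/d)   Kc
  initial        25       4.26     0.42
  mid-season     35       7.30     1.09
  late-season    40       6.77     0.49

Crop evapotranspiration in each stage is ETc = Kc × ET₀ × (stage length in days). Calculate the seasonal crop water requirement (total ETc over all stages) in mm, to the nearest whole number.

456 mm

initial: 0.42 × 4.26 × 25 = 44.73 mm
mid-season: 1.09 × 7.30 × 35 = 278.50 mm
late-season: 0.49 × 6.77 × 40 = 132.69 mm
Seasonal total = 455.92 mm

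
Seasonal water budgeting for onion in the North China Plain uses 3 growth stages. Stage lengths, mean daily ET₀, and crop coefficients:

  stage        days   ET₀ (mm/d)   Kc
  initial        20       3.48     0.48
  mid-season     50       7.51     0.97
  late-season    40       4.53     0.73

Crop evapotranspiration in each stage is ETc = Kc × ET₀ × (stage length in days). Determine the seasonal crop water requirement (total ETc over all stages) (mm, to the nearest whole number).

530 mm

initial: 0.48 × 3.48 × 20 = 33.41 mm
mid-season: 0.97 × 7.51 × 50 = 364.24 mm
late-season: 0.73 × 4.53 × 40 = 132.28 mm
Seasonal total = 529.93 mm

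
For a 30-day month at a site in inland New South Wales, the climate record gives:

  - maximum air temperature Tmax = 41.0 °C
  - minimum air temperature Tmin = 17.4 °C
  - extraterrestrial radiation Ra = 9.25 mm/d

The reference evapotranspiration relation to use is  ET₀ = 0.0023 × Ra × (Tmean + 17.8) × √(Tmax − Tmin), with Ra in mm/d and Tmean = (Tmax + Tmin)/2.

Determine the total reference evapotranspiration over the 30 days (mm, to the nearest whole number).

146 mm

Tmean = (41.0 + 17.4)/2 = 29.20 °C
ET₀ = 0.0023 × 9.25 × (29.20 + 17.8) × √23.6 = 0.0023 × 9.25 × 47.00 × 4.8580 = 4.8576 mm/d
Over 30 days: 4.8576 × 30 = 145.728 mm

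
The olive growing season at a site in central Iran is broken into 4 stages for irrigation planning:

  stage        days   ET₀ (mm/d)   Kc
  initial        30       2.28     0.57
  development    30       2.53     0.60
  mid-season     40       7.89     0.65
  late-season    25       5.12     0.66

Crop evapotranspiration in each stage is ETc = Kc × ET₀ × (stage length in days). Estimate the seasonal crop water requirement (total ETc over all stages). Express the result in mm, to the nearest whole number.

initial: 0.57 × 2.28 × 30 = 38.99 mm
development: 0.60 × 2.53 × 30 = 45.54 mm
mid-season: 0.65 × 7.89 × 40 = 205.14 mm
late-season: 0.66 × 5.12 × 25 = 84.48 mm
Seasonal total = 374.15 mm

374 mm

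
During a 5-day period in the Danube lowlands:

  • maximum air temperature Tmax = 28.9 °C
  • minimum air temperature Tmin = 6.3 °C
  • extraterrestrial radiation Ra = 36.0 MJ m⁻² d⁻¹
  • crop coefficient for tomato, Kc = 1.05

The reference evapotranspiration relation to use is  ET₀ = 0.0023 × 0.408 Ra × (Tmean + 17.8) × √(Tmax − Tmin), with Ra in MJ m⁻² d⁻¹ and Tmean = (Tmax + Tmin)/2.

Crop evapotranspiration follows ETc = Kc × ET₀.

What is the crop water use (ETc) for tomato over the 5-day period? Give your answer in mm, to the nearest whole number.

30 mm

Tmean = (28.9 + 6.3)/2 = 17.60 °C
0.408 Ra = 0.408 × 36.0 = 14.6880 mm/d equivalent
ET₀ = 0.0023 × 14.6880 × (17.60 + 17.8) × √22.6 = 0.0023 × 14.6880 × 35.40 × 4.7539 = 5.6852 mm/d
ETc = Kc × ET₀ = 1.05 × 5.6852 = 5.9695 mm/d
Over 5 days: 5.9695 × 5 = 29.848 mm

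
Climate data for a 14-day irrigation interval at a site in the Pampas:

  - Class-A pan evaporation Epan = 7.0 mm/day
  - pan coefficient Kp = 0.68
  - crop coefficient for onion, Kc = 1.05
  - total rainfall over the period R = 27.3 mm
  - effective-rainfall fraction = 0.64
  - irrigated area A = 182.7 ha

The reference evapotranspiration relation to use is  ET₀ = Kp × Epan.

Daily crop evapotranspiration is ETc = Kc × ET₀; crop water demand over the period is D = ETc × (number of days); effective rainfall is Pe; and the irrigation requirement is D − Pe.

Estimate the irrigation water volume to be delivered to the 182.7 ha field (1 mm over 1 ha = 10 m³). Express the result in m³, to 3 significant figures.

ET₀ = 0.68 × 7.0 = 4.7600 mm/d
ETc = Kc × ET₀ = 1.05 × 4.7600 = 4.9980 mm/d
Crop demand D = ETc × 14 d = 4.9980 × 14 = 69.972 mm
Pe = 0.64 × 27.3 = 17.472 mm
D − Pe = 69.972 − 17.472 = 52.500 mm
Volume = 52.500 mm × 182.7 ha × 10 = 95917.5 m³

95900 m³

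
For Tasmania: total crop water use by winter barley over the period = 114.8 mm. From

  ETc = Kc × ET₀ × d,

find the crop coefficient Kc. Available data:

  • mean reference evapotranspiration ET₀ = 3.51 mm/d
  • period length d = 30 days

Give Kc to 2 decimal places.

1.09

ETc = Kc × ET₀ × d  ⇒  Kc = ETc / (ET₀ × d)
Kc = 114.8 / (3.51 × 30) = 114.8 / 105.30 = 1.0902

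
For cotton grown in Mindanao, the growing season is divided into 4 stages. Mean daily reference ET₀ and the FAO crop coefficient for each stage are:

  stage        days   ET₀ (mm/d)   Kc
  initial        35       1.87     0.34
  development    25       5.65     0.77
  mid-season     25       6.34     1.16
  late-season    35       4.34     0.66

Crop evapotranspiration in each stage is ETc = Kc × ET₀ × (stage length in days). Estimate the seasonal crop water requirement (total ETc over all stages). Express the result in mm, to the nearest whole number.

initial: 0.34 × 1.87 × 35 = 22.25 mm
development: 0.77 × 5.65 × 25 = 108.76 mm
mid-season: 1.16 × 6.34 × 25 = 183.86 mm
late-season: 0.66 × 4.34 × 35 = 100.25 mm
Seasonal total = 415.12 mm

415 mm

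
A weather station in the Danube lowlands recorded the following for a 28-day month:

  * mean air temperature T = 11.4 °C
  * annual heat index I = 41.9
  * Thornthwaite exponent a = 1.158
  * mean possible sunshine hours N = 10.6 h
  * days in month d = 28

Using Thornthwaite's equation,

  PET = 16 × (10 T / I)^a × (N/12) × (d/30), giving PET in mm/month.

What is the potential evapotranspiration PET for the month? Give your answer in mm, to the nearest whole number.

10T/I = 10 × 11.4 / 41.9 = 2.7208
(10T/I)^a = 2.7208^1.158 = 3.1870
Uncorrected PET = 16 × 3.1870 = 50.992 mm
Correction = (N/12)(d/30) = (10.6/12)(28/30) = 0.8244
PET = 50.992 × 0.8244 = 42.038 mm/month

42 mm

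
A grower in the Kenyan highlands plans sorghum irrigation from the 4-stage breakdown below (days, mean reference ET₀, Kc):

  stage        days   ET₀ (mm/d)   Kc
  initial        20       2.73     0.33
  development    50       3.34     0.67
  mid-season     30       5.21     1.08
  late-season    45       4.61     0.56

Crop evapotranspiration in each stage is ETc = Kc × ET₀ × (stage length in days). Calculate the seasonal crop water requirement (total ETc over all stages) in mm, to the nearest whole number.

415 mm

initial: 0.33 × 2.73 × 20 = 18.02 mm
development: 0.67 × 3.34 × 50 = 111.89 mm
mid-season: 1.08 × 5.21 × 30 = 168.80 mm
late-season: 0.56 × 4.61 × 45 = 116.17 mm
Seasonal total = 414.88 mm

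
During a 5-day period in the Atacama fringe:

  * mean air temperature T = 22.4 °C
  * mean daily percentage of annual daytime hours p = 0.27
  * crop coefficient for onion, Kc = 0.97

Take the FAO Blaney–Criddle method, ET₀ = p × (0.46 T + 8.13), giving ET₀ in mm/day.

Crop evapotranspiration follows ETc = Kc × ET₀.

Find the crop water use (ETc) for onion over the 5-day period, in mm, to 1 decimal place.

ET₀ = 0.27 × (0.46 × 22.4 + 8.13) = 0.27 × 18.434 = 4.9772 mm/d
ETc = Kc × ET₀ = 0.97 × 4.9772 = 4.8279 mm/d
Over 5 days: 4.8279 × 5 = 24.140 mm

24.1 mm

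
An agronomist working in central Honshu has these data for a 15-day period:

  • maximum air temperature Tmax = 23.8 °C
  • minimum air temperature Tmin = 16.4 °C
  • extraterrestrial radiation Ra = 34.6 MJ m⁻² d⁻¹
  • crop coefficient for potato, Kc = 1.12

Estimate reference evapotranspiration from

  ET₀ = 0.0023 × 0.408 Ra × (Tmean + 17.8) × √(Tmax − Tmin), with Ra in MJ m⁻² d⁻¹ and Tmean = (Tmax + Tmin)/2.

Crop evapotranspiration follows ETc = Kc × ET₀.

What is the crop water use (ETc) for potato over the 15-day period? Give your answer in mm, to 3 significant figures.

Tmean = (23.8 + 16.4)/2 = 20.10 °C
0.408 Ra = 0.408 × 34.6 = 14.1168 mm/d equivalent
ET₀ = 0.0023 × 14.1168 × (20.10 + 17.8) × √7.4 = 0.0023 × 14.1168 × 37.90 × 2.7203 = 3.3475 mm/d
ETc = Kc × ET₀ = 1.12 × 3.3475 = 3.7492 mm/d
Over 15 days: 3.7492 × 15 = 56.238 mm

56.2 mm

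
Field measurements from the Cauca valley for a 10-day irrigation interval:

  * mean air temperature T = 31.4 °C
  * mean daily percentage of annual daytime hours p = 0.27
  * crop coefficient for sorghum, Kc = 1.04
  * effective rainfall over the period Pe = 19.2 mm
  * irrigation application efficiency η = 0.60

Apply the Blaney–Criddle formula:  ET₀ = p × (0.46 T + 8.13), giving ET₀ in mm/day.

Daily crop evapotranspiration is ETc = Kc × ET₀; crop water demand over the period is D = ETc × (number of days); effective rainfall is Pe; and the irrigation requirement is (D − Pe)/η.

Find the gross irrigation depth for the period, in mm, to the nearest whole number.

ET₀ = 0.27 × (0.46 × 31.4 + 8.13) = 0.27 × 22.574 = 6.0950 mm/d
ETc = Kc × ET₀ = 1.04 × 6.0950 = 6.3388 mm/d
Crop demand D = ETc × 10 d = 6.3388 × 10 = 63.388 mm
D − Pe = 63.388 − 19.2 = 44.188 mm
Gross irrigation = 44.188 / 0.60 = 73.647 mm

74 mm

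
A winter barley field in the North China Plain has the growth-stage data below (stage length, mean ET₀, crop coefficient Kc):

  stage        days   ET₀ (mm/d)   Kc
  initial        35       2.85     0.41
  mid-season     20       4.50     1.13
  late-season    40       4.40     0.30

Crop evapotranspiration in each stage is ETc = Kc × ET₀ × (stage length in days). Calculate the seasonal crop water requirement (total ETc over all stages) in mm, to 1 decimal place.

initial: 0.41 × 2.85 × 35 = 40.90 mm
mid-season: 1.13 × 4.50 × 20 = 101.70 mm
late-season: 0.30 × 4.40 × 40 = 52.80 mm
Seasonal total = 195.40 mm

195.4 mm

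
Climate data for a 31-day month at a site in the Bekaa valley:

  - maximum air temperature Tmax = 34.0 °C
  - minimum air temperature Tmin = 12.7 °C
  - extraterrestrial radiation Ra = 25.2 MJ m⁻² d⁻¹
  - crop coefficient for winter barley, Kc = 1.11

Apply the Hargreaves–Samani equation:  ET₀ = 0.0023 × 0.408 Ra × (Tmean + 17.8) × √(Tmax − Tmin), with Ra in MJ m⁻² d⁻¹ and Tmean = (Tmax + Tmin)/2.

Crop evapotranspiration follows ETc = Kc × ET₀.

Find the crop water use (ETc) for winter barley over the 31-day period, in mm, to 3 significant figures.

Tmean = (34.0 + 12.7)/2 = 23.35 °C
0.408 Ra = 0.408 × 25.2 = 10.2816 mm/d equivalent
ET₀ = 0.0023 × 10.2816 × (23.35 + 17.8) × √21.3 = 0.0023 × 10.2816 × 41.15 × 4.6152 = 4.4911 mm/d
ETc = Kc × ET₀ = 1.11 × 4.4911 = 4.9851 mm/d
Over 31 days: 4.9851 × 31 = 154.538 mm

155 mm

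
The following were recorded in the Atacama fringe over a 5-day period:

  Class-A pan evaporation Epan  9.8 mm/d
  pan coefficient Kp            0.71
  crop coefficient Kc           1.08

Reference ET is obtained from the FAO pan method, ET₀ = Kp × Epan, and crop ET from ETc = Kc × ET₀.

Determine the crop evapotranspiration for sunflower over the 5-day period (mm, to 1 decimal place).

37.6 mm

ET₀ = 0.71 × 9.8 = 6.9580 mm/d
ETc = Kc × ET₀ = 1.08 × 6.9580 = 7.5146 mm/d
Over 5 days: 7.5146 × 5 = 37.573 mm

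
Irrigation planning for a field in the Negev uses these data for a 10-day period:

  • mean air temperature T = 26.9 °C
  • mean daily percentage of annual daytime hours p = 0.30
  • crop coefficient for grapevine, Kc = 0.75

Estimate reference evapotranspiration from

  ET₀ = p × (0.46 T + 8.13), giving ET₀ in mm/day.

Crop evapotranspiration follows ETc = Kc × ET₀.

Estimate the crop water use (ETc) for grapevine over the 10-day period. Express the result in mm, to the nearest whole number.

46 mm

ET₀ = 0.30 × (0.46 × 26.9 + 8.13) = 0.30 × 20.504 = 6.1512 mm/d
ETc = Kc × ET₀ = 0.75 × 6.1512 = 4.6134 mm/d
Over 10 days: 4.6134 × 10 = 46.134 mm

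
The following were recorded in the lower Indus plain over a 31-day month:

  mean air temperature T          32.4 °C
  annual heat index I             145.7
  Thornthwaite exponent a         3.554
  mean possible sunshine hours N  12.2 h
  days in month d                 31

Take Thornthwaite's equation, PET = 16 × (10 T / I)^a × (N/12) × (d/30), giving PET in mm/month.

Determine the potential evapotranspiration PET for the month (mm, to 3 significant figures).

288 mm

10T/I = 10 × 32.4 / 145.7 = 2.2237
(10T/I)^a = 2.2237^3.554 = 17.1202
Uncorrected PET = 16 × 17.1202 = 273.923 mm
Correction = (N/12)(d/30) = (12.2/12)(31/30) = 1.0506
PET = 273.923 × 1.0506 = 287.784 mm/month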